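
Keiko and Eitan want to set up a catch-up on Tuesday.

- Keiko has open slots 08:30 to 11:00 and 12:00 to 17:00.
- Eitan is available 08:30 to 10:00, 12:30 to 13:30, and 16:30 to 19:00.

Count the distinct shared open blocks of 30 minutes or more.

3

Keiko ∩ Eitan: 08:30–10:00, 12:30–13:30, 16:30–17:00.
Windows ≥ 30 min: 08:30–10:00, 12:30–13:30, 16:30–17:00.
That's 3 windows.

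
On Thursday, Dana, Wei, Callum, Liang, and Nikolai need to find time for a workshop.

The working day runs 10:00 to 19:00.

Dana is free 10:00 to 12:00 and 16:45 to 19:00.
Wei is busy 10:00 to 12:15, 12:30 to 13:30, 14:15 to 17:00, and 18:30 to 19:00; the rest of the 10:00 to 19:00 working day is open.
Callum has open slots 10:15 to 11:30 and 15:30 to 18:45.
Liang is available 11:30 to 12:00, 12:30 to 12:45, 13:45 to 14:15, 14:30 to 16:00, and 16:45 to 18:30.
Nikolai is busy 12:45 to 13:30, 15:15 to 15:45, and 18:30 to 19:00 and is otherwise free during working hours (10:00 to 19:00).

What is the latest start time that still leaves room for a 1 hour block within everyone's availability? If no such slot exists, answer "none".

Wei free within 10:00–19:00: 12:15–12:30, 13:30–14:15, 17:00–18:30.
Nikolai free within 10:00–19:00: 10:00–12:45, 13:30–15:15, 15:45–18:30.
Dana ∩ Wei: 17:00–18:30.
Dana ∩ Wei ∩ Callum: 17:00–18:30.
Dana ∩ Wei ∩ Callum ∩ Liang: 17:00–18:30.
Dana ∩ Wei ∩ Callum ∩ Liang ∩ Nikolai: 17:00–18:30.
Windows ≥ 60 min: 17:00–18:30.
Latest start in the last window 17:00–18:30 is 18:30 − 60 min = 17:30.

17:30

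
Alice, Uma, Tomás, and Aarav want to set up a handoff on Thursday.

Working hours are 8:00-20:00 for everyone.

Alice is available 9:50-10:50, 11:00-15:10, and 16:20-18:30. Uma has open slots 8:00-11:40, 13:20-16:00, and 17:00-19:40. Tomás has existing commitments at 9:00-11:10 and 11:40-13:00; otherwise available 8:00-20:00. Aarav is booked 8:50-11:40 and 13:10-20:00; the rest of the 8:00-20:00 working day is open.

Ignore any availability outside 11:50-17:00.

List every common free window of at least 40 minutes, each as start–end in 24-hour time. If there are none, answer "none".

none

Tomás free within 08:00–20:00: 08:00–09:00, 11:10–11:40, 13:00–20:00.
Aarav free within 08:00–20:00: 08:00–08:50, 11:40–13:10.
Alice ∩ Uma: 09:50–10:50, 11:00–11:40, 13:20–15:10, 17:00–18:30.
Alice ∩ Uma ∩ Tomás: 11:10–11:40, 13:20–15:10, 17:00–18:30.
Alice ∩ Uma ∩ Tomás ∩ Aarav: (none).
Restricted to 11:50–17:00: (none).
Windows ≥ 40 min: (none).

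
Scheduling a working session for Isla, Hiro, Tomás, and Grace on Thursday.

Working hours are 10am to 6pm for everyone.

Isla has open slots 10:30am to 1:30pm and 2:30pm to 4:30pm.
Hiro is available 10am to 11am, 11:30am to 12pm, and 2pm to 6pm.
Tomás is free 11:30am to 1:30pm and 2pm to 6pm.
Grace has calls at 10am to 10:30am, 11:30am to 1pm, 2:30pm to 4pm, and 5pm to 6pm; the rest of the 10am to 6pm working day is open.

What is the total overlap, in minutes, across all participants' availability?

30 minutes

Grace free within 10:00–18:00: 10:30–11:30, 13:00–14:30, 16:00–17:00.
Isla ∩ Hiro: 10:30–11:00, 11:30–12:00, 14:30–16:30.
Isla ∩ Hiro ∩ Tomás: 11:30–12:00, 14:30–16:30.
Isla ∩ Hiro ∩ Tomás ∩ Grace: 16:00–16:30.
Total common minutes: 30.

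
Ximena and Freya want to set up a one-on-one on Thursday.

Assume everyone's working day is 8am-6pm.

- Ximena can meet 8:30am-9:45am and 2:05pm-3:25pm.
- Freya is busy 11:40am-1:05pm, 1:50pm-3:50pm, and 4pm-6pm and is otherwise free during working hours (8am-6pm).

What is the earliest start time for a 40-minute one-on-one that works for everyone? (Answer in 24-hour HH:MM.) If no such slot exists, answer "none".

Freya free within 08:00–18:00: 08:00–11:40, 13:05–13:50, 15:50–16:00.
Ximena ∩ Freya: 08:30–09:45.
Windows ≥ 40 min: 08:30–09:45.
Earliest such window starts at 08:30.

08:30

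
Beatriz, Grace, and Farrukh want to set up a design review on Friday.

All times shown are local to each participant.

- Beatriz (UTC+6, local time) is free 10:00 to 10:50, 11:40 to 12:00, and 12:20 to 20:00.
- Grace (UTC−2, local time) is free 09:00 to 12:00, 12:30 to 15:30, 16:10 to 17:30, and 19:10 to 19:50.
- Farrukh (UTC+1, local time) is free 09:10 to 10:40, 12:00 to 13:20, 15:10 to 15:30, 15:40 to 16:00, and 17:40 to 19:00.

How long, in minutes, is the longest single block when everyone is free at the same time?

80 minutes

Beatriz → UTC: 04:00–04:50, 05:40–06:00, 06:20–14:00.
Grace → UTC: 11:00–14:00, 14:30–17:30, 18:10–19:30, 21:10–21:50.
Farrukh → UTC: 08:10–09:40, 11:00–12:20, 14:10–14:30, 14:40–15:00, 16:40–18:00.
Beatriz ∩ Grace: 11:00–14:00.
Beatriz ∩ Grace ∩ Farrukh: 11:00–12:20.
Single common window of 80 minutes.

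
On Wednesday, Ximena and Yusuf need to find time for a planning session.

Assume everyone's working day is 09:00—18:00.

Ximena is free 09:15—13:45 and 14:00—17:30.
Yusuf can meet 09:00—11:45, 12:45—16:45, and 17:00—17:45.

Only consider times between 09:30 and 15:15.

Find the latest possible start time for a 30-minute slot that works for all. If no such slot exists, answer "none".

Ximena ∩ Yusuf: 09:15–11:45, 12:45–13:45, 14:00–16:45, 17:00–17:30.
Restricted to 09:30–15:15: 09:30–11:45, 12:45–13:45, 14:00–15:15.
Windows ≥ 30 min: 09:30–11:45, 12:45–13:45, 14:00–15:15.
Latest start in the last window 14:00–15:15 is 15:15 − 30 min = 14:45.

14:45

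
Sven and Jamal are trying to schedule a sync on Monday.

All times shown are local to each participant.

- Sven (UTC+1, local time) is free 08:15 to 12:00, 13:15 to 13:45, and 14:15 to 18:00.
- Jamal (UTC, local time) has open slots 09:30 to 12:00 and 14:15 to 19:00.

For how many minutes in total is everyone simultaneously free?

Sven → UTC: 07:15–11:00, 12:15–12:45, 13:15–17:00.
Jamal → UTC: 09:30–12:00, 14:15–19:00.
Sven ∩ Jamal: 09:30–11:00, 14:15–17:00.
Total common minutes: 90 + 165 = 255.

255 minutes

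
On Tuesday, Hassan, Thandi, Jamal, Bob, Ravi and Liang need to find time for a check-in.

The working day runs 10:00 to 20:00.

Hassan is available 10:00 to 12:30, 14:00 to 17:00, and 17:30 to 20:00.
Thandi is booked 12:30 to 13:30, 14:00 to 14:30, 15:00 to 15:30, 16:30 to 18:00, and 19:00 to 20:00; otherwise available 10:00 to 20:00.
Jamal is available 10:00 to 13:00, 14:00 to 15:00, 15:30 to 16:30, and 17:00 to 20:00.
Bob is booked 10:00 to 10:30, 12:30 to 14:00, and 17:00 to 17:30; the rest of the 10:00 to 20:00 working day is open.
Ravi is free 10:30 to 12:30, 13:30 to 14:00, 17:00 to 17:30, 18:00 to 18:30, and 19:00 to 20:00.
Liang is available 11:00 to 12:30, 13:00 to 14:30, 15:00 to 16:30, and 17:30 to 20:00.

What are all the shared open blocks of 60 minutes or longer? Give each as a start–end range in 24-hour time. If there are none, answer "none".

Thandi free within 10:00–20:00: 10:00–12:30, 13:30–14:00, 14:30–15:00, 15:30–16:30, 18:00–19:00.
Bob free within 10:00–20:00: 10:30–12:30, 14:00–17:00, 17:30–20:00.
Hassan ∩ Thandi: 10:00–12:30, 14:30–15:00, 15:30–16:30, 18:00–19:00.
Hassan ∩ Thandi ∩ Jamal: 10:00–12:30, 14:30–15:00, 15:30–16:30, 18:00–19:00.
Hassan ∩ Thandi ∩ Jamal ∩ Bob: 10:30–12:30, 14:30–15:00, 15:30–16:30, 18:00–19:00.
Hassan ∩ Thandi ∩ Jamal ∩ Bob ∩ Ravi: 10:30–12:30, 18:00–18:30.
Hassan ∩ Thandi ∩ Jamal ∩ Bob ∩ Ravi ∩ Liang: 11:00–12:30, 18:00–18:30.
Windows ≥ 60 min: 11:00–12:30.

11:00–12:30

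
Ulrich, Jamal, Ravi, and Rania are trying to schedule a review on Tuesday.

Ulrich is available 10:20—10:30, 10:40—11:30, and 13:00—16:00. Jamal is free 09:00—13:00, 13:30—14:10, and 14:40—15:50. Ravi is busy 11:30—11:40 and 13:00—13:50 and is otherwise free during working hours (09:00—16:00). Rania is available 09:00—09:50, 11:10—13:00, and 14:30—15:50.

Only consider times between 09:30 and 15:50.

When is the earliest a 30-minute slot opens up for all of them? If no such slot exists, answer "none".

Ravi free within 09:00–16:00: 09:00–11:30, 11:40–13:00, 13:50–16:00.
Ulrich ∩ Jamal: 10:20–10:30, 10:40–11:30, 13:30–14:10, 14:40–15:50.
Ulrich ∩ Jamal ∩ Ravi: 10:20–10:30, 10:40–11:30, 13:50–14:10, 14:40–15:50.
Ulrich ∩ Jamal ∩ Ravi ∩ Rania: 11:10–11:30, 14:40–15:50.
Restricted to 09:30–15:50: 11:10–11:30, 14:40–15:50.
Windows ≥ 30 min: 14:40–15:50.
Earliest such window starts at 14:40.

14:40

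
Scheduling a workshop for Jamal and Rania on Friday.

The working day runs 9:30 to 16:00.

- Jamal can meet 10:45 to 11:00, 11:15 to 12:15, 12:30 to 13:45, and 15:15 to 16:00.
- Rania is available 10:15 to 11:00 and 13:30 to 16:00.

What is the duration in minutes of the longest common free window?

45 minutes

Jamal ∩ Rania: 10:45–11:00, 13:30–13:45, 15:15–16:00.
Common window lengths: 15, 15, 45 min; longest is 45.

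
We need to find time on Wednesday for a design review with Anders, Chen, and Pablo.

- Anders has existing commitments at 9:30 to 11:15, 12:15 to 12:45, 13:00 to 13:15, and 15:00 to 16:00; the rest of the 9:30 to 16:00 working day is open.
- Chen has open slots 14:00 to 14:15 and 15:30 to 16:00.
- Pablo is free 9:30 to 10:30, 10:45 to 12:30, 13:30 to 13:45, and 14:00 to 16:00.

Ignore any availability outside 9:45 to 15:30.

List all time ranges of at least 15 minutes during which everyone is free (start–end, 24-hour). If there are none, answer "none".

14:00–14:15

Anders free within 09:30–16:00: 11:15–12:15, 12:45–13:00, 13:15–15:00.
Anders ∩ Chen: 14:00–14:15.
Anders ∩ Chen ∩ Pablo: 14:00–14:15.
Restricted to 09:45–15:30: 14:00–14:15.
Windows ≥ 15 min: 14:00–14:15.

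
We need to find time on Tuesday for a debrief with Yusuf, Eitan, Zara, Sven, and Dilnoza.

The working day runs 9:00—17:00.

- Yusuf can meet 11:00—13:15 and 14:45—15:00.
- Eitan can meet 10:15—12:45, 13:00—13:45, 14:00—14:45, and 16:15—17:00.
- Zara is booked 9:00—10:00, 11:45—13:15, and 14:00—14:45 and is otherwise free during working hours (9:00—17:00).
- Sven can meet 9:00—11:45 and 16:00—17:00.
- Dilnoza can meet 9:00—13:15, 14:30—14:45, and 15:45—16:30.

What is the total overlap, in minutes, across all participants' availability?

45 minutes

Zara free within 09:00–17:00: 10:00–11:45, 13:15–14:00, 14:45–17:00.
Yusuf ∩ Eitan: 11:00–12:45, 13:00–13:15.
Yusuf ∩ Eitan ∩ Zara: 11:00–11:45.
Yusuf ∩ Eitan ∩ Zara ∩ Sven: 11:00–11:45.
Yusuf ∩ Eitan ∩ Zara ∩ Sven ∩ Dilnoza: 11:00–11:45.
Total common minutes: 45.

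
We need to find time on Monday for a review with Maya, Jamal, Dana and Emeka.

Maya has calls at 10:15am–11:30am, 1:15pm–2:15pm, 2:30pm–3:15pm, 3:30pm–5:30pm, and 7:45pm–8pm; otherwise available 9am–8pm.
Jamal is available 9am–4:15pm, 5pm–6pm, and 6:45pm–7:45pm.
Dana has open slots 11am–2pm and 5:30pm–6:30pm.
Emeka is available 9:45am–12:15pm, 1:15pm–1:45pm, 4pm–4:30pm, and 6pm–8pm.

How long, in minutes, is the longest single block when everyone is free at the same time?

Maya free within 09:00–20:00: 09:00–10:15, 11:30–13:15, 14:15–14:30, 15:15–15:30, 17:30–19:45.
Maya ∩ Jamal: 09:00–10:15, 11:30–13:15, 14:15–14:30, 15:15–15:30, 17:30–18:00, 18:45–19:45.
Maya ∩ Jamal ∩ Dana: 11:30–13:15, 17:30–18:00.
Maya ∩ Jamal ∩ Dana ∩ Emeka: 11:30–12:15.
Single common window of 45 minutes.

45 minutes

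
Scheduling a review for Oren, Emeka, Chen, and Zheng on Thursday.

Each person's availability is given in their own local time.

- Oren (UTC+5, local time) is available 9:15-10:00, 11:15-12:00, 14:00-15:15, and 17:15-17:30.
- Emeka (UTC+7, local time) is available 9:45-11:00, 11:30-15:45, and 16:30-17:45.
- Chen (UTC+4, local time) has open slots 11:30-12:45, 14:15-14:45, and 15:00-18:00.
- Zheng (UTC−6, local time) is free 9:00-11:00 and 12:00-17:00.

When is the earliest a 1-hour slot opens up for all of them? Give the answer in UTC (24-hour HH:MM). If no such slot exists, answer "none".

none

Oren → UTC: 04:15–05:00, 06:15–07:00, 09:00–10:15, 12:15–12:30.
Emeka → UTC: 02:45–04:00, 04:30–08:45, 09:30–10:45.
Chen → UTC: 07:30–08:45, 10:15–10:45, 11:00–14:00.
Zheng → UTC: 15:00–17:00, 18:00–23:00.
Oren ∩ Emeka: 04:30–05:00, 06:15–07:00, 09:30–10:15.
Oren ∩ Emeka ∩ Chen: (none).
Oren ∩ Emeka ∩ Chen ∩ Zheng: (none).
Windows ≥ 60 min: (none).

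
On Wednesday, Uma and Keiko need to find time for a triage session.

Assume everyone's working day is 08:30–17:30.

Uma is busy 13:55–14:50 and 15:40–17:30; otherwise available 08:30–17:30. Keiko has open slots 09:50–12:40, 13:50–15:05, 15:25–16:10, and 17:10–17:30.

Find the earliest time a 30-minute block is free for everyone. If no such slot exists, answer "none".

09:50

Uma free within 08:30–17:30: 08:30–13:55, 14:50–15:40.
Uma ∩ Keiko: 09:50–12:40, 13:50–13:55, 14:50–15:05, 15:25–15:40.
Windows ≥ 30 min: 09:50–12:40.
Earliest such window starts at 09:50.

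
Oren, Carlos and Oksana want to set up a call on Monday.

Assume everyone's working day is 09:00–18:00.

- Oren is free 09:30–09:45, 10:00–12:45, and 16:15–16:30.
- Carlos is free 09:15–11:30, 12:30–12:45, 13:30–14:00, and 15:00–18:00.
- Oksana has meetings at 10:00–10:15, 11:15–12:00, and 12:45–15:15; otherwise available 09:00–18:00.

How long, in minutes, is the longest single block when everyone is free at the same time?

Oksana free within 09:00–18:00: 09:00–10:00, 10:15–11:15, 12:00–12:45, 15:15–18:00.
Oren ∩ Carlos: 09:30–09:45, 10:00–11:30, 12:30–12:45, 16:15–16:30.
Oren ∩ Carlos ∩ Oksana: 09:30–09:45, 10:15–11:15, 12:30–12:45, 16:15–16:30.
Common window lengths: 15, 60, 15, 15 min; longest is 60.

60 minutes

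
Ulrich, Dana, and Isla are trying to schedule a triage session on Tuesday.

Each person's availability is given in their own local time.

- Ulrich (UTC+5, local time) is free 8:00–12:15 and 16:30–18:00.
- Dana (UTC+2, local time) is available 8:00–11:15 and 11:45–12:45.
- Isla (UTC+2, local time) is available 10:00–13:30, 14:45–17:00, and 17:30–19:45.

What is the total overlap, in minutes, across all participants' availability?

Ulrich → UTC: 03:00–07:15, 11:30–13:00.
Dana → UTC: 06:00–09:15, 09:45–10:45.
Isla → UTC: 08:00–11:30, 12:45–15:00, 15:30–17:45.
Ulrich ∩ Dana: 06:00–07:15.
Ulrich ∩ Dana ∩ Isla: (none).
Total common minutes: 0.

0 minutes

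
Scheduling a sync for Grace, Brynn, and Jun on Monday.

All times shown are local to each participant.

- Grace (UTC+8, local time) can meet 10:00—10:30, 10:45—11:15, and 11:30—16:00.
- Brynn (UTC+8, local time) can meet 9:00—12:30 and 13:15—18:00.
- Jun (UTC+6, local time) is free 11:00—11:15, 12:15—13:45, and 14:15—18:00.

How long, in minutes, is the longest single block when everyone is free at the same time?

90 minutes

Grace → UTC: 02:00–02:30, 02:45–03:15, 03:30–08:00.
Brynn → UTC: 01:00–04:30, 05:15–10:00.
Jun → UTC: 05:00–05:15, 06:15–07:45, 08:15–12:00.
Grace ∩ Brynn: 02:00–02:30, 02:45–03:15, 03:30–04:30, 05:15–08:00.
Grace ∩ Brynn ∩ Jun: 06:15–07:45.
Single common window of 90 minutes.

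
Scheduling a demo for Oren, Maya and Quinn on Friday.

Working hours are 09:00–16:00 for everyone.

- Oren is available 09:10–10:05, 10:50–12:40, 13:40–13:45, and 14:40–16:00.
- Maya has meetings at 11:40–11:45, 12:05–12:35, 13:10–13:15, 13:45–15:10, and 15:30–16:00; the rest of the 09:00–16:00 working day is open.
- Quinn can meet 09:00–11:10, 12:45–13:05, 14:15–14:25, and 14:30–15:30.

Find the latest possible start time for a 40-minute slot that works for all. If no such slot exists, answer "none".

09:25

Maya free within 09:00–16:00: 09:00–11:40, 11:45–12:05, 12:35–13:10, 13:15–13:45, 15:10–15:30.
Oren ∩ Maya: 09:10–10:05, 10:50–11:40, 11:45–12:05, 12:35–12:40, 13:40–13:45, 15:10–15:30.
Oren ∩ Maya ∩ Quinn: 09:10–10:05, 10:50–11:10, 15:10–15:30.
Windows ≥ 40 min: 09:10–10:05.
Latest start in the last window 09:10–10:05 is 10:05 − 40 min = 09:25.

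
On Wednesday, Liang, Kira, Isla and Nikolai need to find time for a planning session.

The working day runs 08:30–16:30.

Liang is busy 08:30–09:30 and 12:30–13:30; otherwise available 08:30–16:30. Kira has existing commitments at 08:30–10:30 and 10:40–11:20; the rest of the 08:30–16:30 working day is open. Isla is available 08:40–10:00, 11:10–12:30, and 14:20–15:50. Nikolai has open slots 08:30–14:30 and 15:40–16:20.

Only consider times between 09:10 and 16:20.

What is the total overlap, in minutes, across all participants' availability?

Liang free within 08:30–16:30: 09:30–12:30, 13:30–16:30.
Kira free within 08:30–16:30: 10:30–10:40, 11:20–16:30.
Liang ∩ Kira: 10:30–10:40, 11:20–12:30, 13:30–16:30.
Liang ∩ Kira ∩ Isla: 11:20–12:30, 14:20–15:50.
Liang ∩ Kira ∩ Isla ∩ Nikolai: 11:20–12:30, 14:20–14:30, 15:40–15:50.
Restricted to 09:10–16:20: 11:20–12:30, 14:20–14:30, 15:40–15:50.
Total common minutes: 70 + 10 + 10 = 90.

90 minutes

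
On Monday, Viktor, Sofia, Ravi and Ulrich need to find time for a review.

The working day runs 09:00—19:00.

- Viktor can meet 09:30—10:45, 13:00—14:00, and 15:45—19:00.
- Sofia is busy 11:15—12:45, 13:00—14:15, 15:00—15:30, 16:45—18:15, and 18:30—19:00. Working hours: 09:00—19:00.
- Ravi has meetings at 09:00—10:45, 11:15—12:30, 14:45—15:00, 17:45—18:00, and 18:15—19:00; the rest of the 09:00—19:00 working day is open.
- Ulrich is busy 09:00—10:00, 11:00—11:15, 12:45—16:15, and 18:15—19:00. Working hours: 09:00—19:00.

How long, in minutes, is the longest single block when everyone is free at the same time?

Sofia free within 09:00–19:00: 09:00–11:15, 12:45–13:00, 14:15–15:00, 15:30–16:45, 18:15–18:30.
Ravi free within 09:00–19:00: 10:45–11:15, 12:30–14:45, 15:00–17:45, 18:00–18:15.
Ulrich free within 09:00–19:00: 10:00–11:00, 11:15–12:45, 16:15–18:15.
Viktor ∩ Sofia: 09:30–10:45, 15:45–16:45, 18:15–18:30.
Viktor ∩ Sofia ∩ Ravi: 15:45–16:45.
Viktor ∩ Sofia ∩ Ravi ∩ Ulrich: 16:15–16:45.
Single common window of 30 minutes.

30 minutes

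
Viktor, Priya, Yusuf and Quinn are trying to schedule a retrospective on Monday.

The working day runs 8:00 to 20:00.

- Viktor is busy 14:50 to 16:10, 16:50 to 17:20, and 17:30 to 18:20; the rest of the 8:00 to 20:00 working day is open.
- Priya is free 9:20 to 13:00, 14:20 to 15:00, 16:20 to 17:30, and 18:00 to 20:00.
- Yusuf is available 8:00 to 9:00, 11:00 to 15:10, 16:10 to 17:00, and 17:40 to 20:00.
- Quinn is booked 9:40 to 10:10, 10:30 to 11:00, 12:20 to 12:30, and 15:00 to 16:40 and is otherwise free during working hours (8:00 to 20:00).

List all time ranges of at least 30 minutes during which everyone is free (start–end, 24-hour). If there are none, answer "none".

Viktor free within 08:00–20:00: 08:00–14:50, 16:10–16:50, 17:20–17:30, 18:20–20:00.
Quinn free within 08:00–20:00: 08:00–09:40, 10:10–10:30, 11:00–12:20, 12:30–15:00, 16:40–20:00.
Viktor ∩ Priya: 09:20–13:00, 14:20–14:50, 16:20–16:50, 17:20–17:30, 18:20–20:00.
Viktor ∩ Priya ∩ Yusuf: 11:00–13:00, 14:20–14:50, 16:20–16:50, 18:20–20:00.
Viktor ∩ Priya ∩ Yusuf ∩ Quinn: 11:00–12:20, 12:30–13:00, 14:20–14:50, 16:40–16:50, 18:20–20:00.
Windows ≥ 30 min: 11:00–12:20, 12:30–13:00, 14:20–14:50, 18:20–20:00.

11:00–12:20, 12:30–13:00, 14:20–14:50, 18:20–20:00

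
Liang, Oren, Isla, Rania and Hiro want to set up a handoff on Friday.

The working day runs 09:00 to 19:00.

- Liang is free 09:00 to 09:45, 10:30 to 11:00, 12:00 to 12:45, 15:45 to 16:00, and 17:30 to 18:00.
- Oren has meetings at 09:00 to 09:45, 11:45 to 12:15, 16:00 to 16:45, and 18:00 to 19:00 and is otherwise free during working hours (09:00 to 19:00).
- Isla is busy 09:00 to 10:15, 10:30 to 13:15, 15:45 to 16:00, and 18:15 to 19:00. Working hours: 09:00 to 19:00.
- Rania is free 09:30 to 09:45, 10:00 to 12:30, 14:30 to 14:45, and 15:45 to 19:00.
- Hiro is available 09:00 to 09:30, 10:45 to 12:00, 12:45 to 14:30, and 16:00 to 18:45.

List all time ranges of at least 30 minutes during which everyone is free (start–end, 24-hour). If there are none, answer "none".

17:30–18:00

Oren free within 09:00–19:00: 09:45–11:45, 12:15–16:00, 16:45–18:00.
Isla free within 09:00–19:00: 10:15–10:30, 13:15–15:45, 16:00–18:15.
Liang ∩ Oren: 10:30–11:00, 12:15–12:45, 15:45–16:00, 17:30–18:00.
Liang ∩ Oren ∩ Isla: 17:30–18:00.
Liang ∩ Oren ∩ Isla ∩ Rania: 17:30–18:00.
Liang ∩ Oren ∩ Isla ∩ Rania ∩ Hiro: 17:30–18:00.
Windows ≥ 30 min: 17:30–18:00.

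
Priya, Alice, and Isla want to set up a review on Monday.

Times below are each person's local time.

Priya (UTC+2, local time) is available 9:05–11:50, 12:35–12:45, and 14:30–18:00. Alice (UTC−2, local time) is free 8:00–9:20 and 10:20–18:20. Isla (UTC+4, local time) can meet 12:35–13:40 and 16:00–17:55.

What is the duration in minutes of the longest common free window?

85 minutes

Priya → UTC: 07:05–09:50, 10:35–10:45, 12:30–16:00.
Alice → UTC: 10:00–11:20, 12:20–20:20.
Isla → UTC: 08:35–09:40, 12:00–13:55.
Priya ∩ Alice: 10:35–10:45, 12:30–16:00.
Priya ∩ Alice ∩ Isla: 12:30–13:55.
Single common window of 85 minutes.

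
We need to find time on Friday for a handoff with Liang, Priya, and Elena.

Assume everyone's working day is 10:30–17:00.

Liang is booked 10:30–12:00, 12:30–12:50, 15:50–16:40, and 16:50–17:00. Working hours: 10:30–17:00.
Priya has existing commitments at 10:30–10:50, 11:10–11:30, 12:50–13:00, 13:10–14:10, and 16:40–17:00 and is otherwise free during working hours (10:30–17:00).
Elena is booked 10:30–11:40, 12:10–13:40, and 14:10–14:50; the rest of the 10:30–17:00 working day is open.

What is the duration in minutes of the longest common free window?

Liang free within 10:30–17:00: 12:00–12:30, 12:50–15:50, 16:40–16:50.
Priya free within 10:30–17:00: 10:50–11:10, 11:30–12:50, 13:00–13:10, 14:10–16:40.
Elena free within 10:30–17:00: 11:40–12:10, 13:40–14:10, 14:50–17:00.
Liang ∩ Priya: 12:00–12:30, 13:00–13:10, 14:10–15:50.
Liang ∩ Priya ∩ Elena: 12:00–12:10, 14:50–15:50.
Common window lengths: 10, 60 min; longest is 60.

60 minutes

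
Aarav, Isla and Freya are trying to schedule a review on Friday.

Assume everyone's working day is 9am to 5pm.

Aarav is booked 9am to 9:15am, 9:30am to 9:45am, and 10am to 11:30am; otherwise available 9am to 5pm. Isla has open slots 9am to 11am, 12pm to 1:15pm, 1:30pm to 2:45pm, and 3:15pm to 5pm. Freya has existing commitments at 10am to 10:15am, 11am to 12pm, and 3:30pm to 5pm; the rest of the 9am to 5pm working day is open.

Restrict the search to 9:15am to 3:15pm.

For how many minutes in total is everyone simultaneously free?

Aarav free within 09:00–17:00: 09:15–09:30, 09:45–10:00, 11:30–17:00.
Freya free within 09:00–17:00: 09:00–10:00, 10:15–11:00, 12:00–15:30.
Aarav ∩ Isla: 09:15–09:30, 09:45–10:00, 12:00–13:15, 13:30–14:45, 15:15–17:00.
Aarav ∩ Isla ∩ Freya: 09:15–09:30, 09:45–10:00, 12:00–13:15, 13:30–14:45, 15:15–15:30.
Restricted to 09:15–15:15: 09:15–09:30, 09:45–10:00, 12:00–13:15, 13:30–14:45.
Total common minutes: 15 + 15 + 75 + 75 = 180.

180 minutes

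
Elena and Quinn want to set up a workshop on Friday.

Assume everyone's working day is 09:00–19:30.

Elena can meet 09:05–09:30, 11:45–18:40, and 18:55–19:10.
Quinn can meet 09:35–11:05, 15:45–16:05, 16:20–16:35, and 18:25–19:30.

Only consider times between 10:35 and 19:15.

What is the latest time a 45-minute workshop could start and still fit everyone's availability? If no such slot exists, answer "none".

none

Elena ∩ Quinn: 15:45–16:05, 16:20–16:35, 18:25–18:40, 18:55–19:10.
Restricted to 10:35–19:15: 15:45–16:05, 16:20–16:35, 18:25–18:40, 18:55–19:10.
Windows ≥ 45 min: (none).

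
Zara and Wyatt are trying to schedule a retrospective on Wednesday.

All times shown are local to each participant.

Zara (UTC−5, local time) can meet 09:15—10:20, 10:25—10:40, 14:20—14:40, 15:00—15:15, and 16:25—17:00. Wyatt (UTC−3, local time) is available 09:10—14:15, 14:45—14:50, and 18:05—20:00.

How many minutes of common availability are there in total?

115 minutes

Zara → UTC: 14:15–15:20, 15:25–15:40, 19:20–19:40, 20:00–20:15, 21:25–22:00.
Wyatt → UTC: 12:10–17:15, 17:45–17:50, 21:05–23:00.
Zara ∩ Wyatt: 14:15–15:20, 15:25–15:40, 21:25–22:00.
Total common minutes: 65 + 15 + 35 = 115.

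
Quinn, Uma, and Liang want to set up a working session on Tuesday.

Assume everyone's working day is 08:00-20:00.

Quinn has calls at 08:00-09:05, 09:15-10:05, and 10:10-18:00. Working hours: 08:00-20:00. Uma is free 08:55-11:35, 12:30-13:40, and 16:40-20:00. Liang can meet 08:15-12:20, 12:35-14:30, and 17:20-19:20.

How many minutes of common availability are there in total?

Quinn free within 08:00–20:00: 09:05–09:15, 10:05–10:10, 18:00–20:00.
Quinn ∩ Uma: 09:05–09:15, 10:05–10:10, 18:00–20:00.
Quinn ∩ Uma ∩ Liang: 09:05–09:15, 10:05–10:10, 18:00–19:20.
Total common minutes: 10 + 5 + 80 = 95.

95 minutes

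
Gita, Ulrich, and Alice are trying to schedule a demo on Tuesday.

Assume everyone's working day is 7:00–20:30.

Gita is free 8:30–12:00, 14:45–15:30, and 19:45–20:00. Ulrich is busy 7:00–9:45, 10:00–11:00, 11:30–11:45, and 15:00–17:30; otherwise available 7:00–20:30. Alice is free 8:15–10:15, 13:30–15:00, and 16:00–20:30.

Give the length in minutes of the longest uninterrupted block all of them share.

15 minutes

Ulrich free within 07:00–20:30: 09:45–10:00, 11:00–11:30, 11:45–15:00, 17:30–20:30.
Gita ∩ Ulrich: 09:45–10:00, 11:00–11:30, 11:45–12:00, 14:45–15:00, 19:45–20:00.
Gita ∩ Ulrich ∩ Alice: 09:45–10:00, 14:45–15:00, 19:45–20:00.
Common window lengths: 15, 15, 15 min; longest is 15.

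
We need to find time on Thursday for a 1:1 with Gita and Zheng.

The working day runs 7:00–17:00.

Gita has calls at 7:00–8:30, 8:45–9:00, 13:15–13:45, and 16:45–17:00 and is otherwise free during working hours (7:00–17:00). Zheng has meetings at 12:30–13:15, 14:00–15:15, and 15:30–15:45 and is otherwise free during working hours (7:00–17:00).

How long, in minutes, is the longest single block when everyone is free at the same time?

210 minutes

Gita free within 07:00–17:00: 08:30–08:45, 09:00–13:15, 13:45–16:45.
Zheng free within 07:00–17:00: 07:00–12:30, 13:15–14:00, 15:15–15:30, 15:45–17:00.
Gita ∩ Zheng: 08:30–08:45, 09:00–12:30, 13:45–14:00, 15:15–15:30, 15:45–16:45.
Common window lengths: 15, 210, 15, 15, 60 min; longest is 210.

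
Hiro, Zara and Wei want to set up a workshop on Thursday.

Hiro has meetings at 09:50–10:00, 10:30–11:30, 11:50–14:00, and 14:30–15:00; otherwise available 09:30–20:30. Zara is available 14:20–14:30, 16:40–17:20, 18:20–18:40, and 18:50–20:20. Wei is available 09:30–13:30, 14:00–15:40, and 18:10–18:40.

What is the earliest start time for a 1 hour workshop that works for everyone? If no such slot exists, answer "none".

none

Hiro free within 09:30–20:30: 09:30–09:50, 10:00–10:30, 11:30–11:50, 14:00–14:30, 15:00–20:30.
Hiro ∩ Zara: 14:20–14:30, 16:40–17:20, 18:20–18:40, 18:50–20:20.
Hiro ∩ Zara ∩ Wei: 14:20–14:30, 18:20–18:40.
Windows ≥ 60 min: (none).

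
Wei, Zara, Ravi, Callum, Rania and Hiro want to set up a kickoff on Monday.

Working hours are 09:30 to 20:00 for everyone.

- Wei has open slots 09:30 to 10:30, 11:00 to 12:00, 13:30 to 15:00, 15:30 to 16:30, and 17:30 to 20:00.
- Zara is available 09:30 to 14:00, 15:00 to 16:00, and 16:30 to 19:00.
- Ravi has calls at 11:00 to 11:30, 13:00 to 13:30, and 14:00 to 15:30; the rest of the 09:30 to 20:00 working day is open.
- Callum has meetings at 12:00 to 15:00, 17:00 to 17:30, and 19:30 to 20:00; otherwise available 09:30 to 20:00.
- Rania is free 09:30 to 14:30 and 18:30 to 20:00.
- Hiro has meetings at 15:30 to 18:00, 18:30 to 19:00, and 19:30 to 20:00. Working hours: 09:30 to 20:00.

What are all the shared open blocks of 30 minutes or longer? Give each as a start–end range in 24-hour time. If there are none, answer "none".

Ravi free within 09:30–20:00: 09:30–11:00, 11:30–13:00, 13:30–14:00, 15:30–20:00.
Callum free within 09:30–20:00: 09:30–12:00, 15:00–17:00, 17:30–19:30.
Hiro free within 09:30–20:00: 09:30–15:30, 18:00–18:30, 19:00–19:30.
Wei ∩ Zara: 09:30–10:30, 11:00–12:00, 13:30–14:00, 15:30–16:00, 17:30–19:00.
Wei ∩ Zara ∩ Ravi: 09:30–10:30, 11:30–12:00, 13:30–14:00, 15:30–16:00, 17:30–19:00.
Wei ∩ Zara ∩ Ravi ∩ Callum: 09:30–10:30, 11:30–12:00, 15:30–16:00, 17:30–19:00.
Wei ∩ Zara ∩ Ravi ∩ Callum ∩ Rania: 09:30–10:30, 11:30–12:00, 18:30–19:00.
Wei ∩ Zara ∩ Ravi ∩ Callum ∩ Rania ∩ Hiro: 09:30–10:30, 11:30–12:00.
Windows ≥ 30 min: 09:30–10:30, 11:30–12:00.

09:30–10:30, 11:30–12:00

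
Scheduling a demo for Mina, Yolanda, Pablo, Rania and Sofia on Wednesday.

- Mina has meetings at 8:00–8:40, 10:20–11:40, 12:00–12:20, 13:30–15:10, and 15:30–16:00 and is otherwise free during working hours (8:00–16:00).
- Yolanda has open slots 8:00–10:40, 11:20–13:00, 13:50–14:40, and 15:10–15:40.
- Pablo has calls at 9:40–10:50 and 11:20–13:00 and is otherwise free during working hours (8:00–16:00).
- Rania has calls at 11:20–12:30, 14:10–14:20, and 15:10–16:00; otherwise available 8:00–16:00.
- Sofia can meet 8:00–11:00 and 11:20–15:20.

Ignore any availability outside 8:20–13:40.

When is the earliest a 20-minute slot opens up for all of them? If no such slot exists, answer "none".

08:40

Mina free within 08:00–16:00: 08:40–10:20, 11:40–12:00, 12:20–13:30, 15:10–15:30.
Pablo free within 08:00–16:00: 08:00–09:40, 10:50–11:20, 13:00–16:00.
Rania free within 08:00–16:00: 08:00–11:20, 12:30–14:10, 14:20–15:10.
Mina ∩ Yolanda: 08:40–10:20, 11:40–12:00, 12:20–13:00, 15:10–15:30.
Mina ∩ Yolanda ∩ Pablo: 08:40–09:40, 15:10–15:30.
Mina ∩ Yolanda ∩ Pablo ∩ Rania: 08:40–09:40.
Mina ∩ Yolanda ∩ Pablo ∩ Rania ∩ Sofia: 08:40–09:40.
Restricted to 08:20–13:40: 08:40–09:40.
Windows ≥ 20 min: 08:40–09:40.
Earliest such window starts at 08:40.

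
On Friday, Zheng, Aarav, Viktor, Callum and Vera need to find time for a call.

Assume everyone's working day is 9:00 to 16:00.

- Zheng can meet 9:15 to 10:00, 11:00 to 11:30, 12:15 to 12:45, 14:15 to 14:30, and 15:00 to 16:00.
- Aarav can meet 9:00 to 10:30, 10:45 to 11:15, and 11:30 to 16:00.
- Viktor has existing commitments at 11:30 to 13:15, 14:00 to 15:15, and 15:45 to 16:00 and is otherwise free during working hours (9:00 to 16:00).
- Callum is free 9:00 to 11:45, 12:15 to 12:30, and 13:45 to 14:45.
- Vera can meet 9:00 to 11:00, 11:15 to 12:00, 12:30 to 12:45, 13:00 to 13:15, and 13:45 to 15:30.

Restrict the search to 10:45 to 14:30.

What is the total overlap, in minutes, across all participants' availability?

0 minutes

Viktor free within 09:00–16:00: 09:00–11:30, 13:15–14:00, 15:15–15:45.
Zheng ∩ Aarav: 09:15–10:00, 11:00–11:15, 12:15–12:45, 14:15–14:30, 15:00–16:00.
Zheng ∩ Aarav ∩ Viktor: 09:15–10:00, 11:00–11:15, 15:15–15:45.
Zheng ∩ Aarav ∩ Viktor ∩ Callum: 09:15–10:00, 11:00–11:15.
Zheng ∩ Aarav ∩ Viktor ∩ Callum ∩ Vera: 09:15–10:00.
Restricted to 10:45–14:30: (none).
Total common minutes: 0.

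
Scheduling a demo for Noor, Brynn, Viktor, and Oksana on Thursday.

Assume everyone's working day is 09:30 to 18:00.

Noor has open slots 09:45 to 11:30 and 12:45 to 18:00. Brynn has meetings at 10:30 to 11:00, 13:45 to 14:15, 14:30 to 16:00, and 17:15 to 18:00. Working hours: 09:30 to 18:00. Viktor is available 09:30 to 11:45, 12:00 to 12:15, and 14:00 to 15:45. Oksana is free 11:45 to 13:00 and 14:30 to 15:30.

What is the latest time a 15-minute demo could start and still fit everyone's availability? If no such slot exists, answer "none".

none

Brynn free within 09:30–18:00: 09:30–10:30, 11:00–13:45, 14:15–14:30, 16:00–17:15.
Noor ∩ Brynn: 09:45–10:30, 11:00–11:30, 12:45–13:45, 14:15–14:30, 16:00–17:15.
Noor ∩ Brynn ∩ Viktor: 09:45–10:30, 11:00–11:30, 14:15–14:30.
Noor ∩ Brynn ∩ Viktor ∩ Oksana: (none).
Windows ≥ 15 min: (none).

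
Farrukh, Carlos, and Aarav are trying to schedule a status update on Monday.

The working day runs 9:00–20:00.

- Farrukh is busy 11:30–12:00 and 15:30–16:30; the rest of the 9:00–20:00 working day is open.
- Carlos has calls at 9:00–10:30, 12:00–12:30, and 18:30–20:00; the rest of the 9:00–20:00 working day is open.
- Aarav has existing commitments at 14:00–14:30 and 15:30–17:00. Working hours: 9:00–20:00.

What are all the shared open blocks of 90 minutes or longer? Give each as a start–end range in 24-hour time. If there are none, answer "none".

Farrukh free within 09:00–20:00: 09:00–11:30, 12:00–15:30, 16:30–20:00.
Carlos free within 09:00–20:00: 10:30–12:00, 12:30–18:30.
Aarav free within 09:00–20:00: 09:00–14:00, 14:30–15:30, 17:00–20:00.
Farrukh ∩ Carlos: 10:30–11:30, 12:30–15:30, 16:30–18:30.
Farrukh ∩ Carlos ∩ Aarav: 10:30–11:30, 12:30–14:00, 14:30–15:30, 17:00–18:30.
Windows ≥ 90 min: 12:30–14:00, 17:00–18:30.

12:30–14:00, 17:00–18:30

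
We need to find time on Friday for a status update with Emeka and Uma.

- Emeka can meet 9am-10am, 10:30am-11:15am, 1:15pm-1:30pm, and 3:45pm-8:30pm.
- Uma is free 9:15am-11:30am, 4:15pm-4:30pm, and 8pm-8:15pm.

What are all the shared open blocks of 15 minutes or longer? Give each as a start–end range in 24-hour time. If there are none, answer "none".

Emeka ∩ Uma: 09:15–10:00, 10:30–11:15, 16:15–16:30, 20:00–20:15.
Windows ≥ 15 min: 09:15–10:00, 10:30–11:15, 16:15–16:30, 20:00–20:15.

09:15–10:00, 10:30–11:15, 16:15–16:30, 20:00–20:15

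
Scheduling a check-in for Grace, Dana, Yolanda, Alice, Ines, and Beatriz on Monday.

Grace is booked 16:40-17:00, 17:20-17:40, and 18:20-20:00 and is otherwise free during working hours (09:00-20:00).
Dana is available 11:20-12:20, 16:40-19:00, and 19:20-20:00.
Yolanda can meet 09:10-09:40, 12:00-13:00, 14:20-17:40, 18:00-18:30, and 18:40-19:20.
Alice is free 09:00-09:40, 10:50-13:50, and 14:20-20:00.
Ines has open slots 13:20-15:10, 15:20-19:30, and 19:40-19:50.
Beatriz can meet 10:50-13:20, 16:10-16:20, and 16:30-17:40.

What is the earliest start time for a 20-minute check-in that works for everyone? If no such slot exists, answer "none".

17:00

Grace free within 09:00–20:00: 09:00–16:40, 17:00–17:20, 17:40–18:20.
Grace ∩ Dana: 11:20–12:20, 17:00–17:20, 17:40–18:20.
Grace ∩ Dana ∩ Yolanda: 12:00–12:20, 17:00–17:20, 18:00–18:20.
Grace ∩ Dana ∩ Yolanda ∩ Alice: 12:00–12:20, 17:00–17:20, 18:00–18:20.
Grace ∩ Dana ∩ Yolanda ∩ Alice ∩ Ines: 17:00–17:20, 18:00–18:20.
Grace ∩ Dana ∩ Yolanda ∩ Alice ∩ Ines ∩ Beatriz: 17:00–17:20.
Windows ≥ 20 min: 17:00–17:20.
Earliest such window starts at 17:00.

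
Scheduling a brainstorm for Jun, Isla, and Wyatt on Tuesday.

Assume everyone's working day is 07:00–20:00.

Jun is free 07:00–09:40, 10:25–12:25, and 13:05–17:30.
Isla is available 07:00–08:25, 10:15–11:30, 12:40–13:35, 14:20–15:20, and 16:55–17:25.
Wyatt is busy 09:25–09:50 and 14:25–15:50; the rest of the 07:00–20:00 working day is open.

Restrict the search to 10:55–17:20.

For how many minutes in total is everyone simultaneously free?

Wyatt free within 07:00–20:00: 07:00–09:25, 09:50–14:25, 15:50–20:00.
Jun ∩ Isla: 07:00–08:25, 10:25–11:30, 13:05–13:35, 14:20–15:20, 16:55–17:25.
Jun ∩ Isla ∩ Wyatt: 07:00–08:25, 10:25–11:30, 13:05–13:35, 14:20–14:25, 16:55–17:25.
Restricted to 10:55–17:20: 10:55–11:30, 13:05–13:35, 14:20–14:25, 16:55–17:20.
Total common minutes: 35 + 30 + 5 + 25 = 95.

95 minutes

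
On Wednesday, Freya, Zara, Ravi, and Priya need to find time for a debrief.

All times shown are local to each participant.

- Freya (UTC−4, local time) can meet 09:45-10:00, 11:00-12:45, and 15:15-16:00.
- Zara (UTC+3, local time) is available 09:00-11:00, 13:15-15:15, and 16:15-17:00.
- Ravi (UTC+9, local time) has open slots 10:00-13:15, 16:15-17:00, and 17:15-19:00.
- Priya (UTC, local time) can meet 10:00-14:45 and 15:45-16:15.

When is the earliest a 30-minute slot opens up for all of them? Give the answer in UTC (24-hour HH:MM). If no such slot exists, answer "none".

none

Freya → UTC: 13:45–14:00, 15:00–16:45, 19:15–20:00.
Zara → UTC: 06:00–08:00, 10:15–12:15, 13:15–14:00.
Ravi → UTC: 01:00–04:15, 07:15–08:00, 08:15–10:00.
Priya → UTC: 10:00–14:45, 15:45–16:15.
Freya ∩ Zara: 13:45–14:00.
Freya ∩ Zara ∩ Ravi: (none).
Freya ∩ Zara ∩ Ravi ∩ Priya: (none).
Windows ≥ 30 min: (none).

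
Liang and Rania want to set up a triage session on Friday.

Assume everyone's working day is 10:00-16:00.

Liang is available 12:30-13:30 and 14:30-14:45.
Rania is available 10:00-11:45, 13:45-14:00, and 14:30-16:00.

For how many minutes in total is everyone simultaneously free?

Liang ∩ Rania: 14:30–14:45.
Total common minutes: 15.

15 minutes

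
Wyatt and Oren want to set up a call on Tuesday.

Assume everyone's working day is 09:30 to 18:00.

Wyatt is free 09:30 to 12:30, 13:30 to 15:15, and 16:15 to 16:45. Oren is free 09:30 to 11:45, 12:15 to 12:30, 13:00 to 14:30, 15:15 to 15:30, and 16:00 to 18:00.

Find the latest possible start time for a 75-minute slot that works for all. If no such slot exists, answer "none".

Wyatt ∩ Oren: 09:30–11:45, 12:15–12:30, 13:30–14:30, 16:15–16:45.
Windows ≥ 75 min: 09:30–11:45.
Latest start in the last window 09:30–11:45 is 11:45 − 75 min = 10:30.

10:30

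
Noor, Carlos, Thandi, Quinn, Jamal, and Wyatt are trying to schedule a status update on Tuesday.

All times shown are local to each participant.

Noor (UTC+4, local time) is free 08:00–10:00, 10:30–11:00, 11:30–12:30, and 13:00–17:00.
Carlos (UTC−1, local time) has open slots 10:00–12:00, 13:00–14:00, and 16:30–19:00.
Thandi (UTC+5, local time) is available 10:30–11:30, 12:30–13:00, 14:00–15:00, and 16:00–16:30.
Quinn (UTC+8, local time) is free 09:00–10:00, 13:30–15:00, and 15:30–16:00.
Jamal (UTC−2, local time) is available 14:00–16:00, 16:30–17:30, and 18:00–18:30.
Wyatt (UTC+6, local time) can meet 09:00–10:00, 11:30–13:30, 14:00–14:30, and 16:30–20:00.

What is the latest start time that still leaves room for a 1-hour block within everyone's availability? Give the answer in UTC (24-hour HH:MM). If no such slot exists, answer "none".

none

Noor → UTC: 04:00–06:00, 06:30–07:00, 07:30–08:30, 09:00–13:00.
Carlos → UTC: 11:00–13:00, 14:00–15:00, 17:30–20:00.
Thandi → UTC: 05:30–06:30, 07:30–08:00, 09:00–10:00, 11:00–11:30.
Quinn → UTC: 01:00–02:00, 05:30–07:00, 07:30–08:00.
Jamal → UTC: 16:00–18:00, 18:30–19:30, 20:00–20:30.
Wyatt → UTC: 03:00–04:00, 05:30–07:30, 08:00–08:30, 10:30–14:00.
Noor ∩ Carlos: 11:00–13:00.
Noor ∩ Carlos ∩ Thandi: 11:00–11:30.
Noor ∩ Carlos ∩ Thandi ∩ Quinn: (none).
Noor ∩ Carlos ∩ Thandi ∩ Quinn ∩ Jamal: (none).
Noor ∩ Carlos ∩ Thandi ∩ Quinn ∩ Jamal ∩ Wyatt: (none).
Windows ≥ 60 min: (none).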